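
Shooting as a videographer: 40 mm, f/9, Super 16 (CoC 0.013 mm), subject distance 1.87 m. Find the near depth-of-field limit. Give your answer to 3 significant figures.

1.65 m

Hyperfocal distance H = f²/(N·c) + f = 40²/(9 × 0.013) + 40 = 1600/0.117 + 40 ≈ 13715.2 mm ≈ 13.72 m.
Near limit Dn = s·(H − f)/(H + s − 2f) = 1870 × (13715.2 − 40) / (13715.2 + 1870 − 2 × 40) = 1870 × 13675.2 / 15505.2 ≈ 1649.3 mm ≈ 1.65 m.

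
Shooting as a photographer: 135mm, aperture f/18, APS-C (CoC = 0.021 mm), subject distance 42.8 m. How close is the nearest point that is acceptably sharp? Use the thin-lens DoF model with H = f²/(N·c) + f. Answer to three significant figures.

22.7 m

Hyperfocal distance H = f²/(N·c) + f = 135²/(18 × 0.021) + 135 = 18225/0.378 + 135 ≈ 48349.3 mm ≈ 48.35 m.
Near limit Dn = s·(H − f)/(H + s − 2f) = 42800 × (48349.3 − 135) / (48349.3 + 42800 − 2 × 135) = 42800 × 48214.3 / 90879.3 ≈ 22707 mm ≈ 22.7 m.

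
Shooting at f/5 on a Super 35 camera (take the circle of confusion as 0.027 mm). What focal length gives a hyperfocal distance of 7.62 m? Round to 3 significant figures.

From H = f²/(N·c) + f, with f ≪ H: f ≈ √(H·N·c) = √(7620 × 5 × 0.027) = √1028.7 ≈ 32.07 mm.
Exact: f² + N·c·f − N·c·H = 0 ⇒ f = (−N·c + √((N·c)² + 4·N·c·H))/2 = (−0.135 + √4114.8)/2 ≈ 32.006 mm ≈ 32.0 mm.

32.0 mm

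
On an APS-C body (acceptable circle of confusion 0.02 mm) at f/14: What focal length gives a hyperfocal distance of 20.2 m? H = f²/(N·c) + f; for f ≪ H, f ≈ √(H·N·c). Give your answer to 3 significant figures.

From H = f²/(N·c) + f, with f ≪ H: f ≈ √(H·N·c) = √(20200 × 14 × 0.02) = √5656.0 ≈ 75.21 mm.
Exact: f² + N·c·f − N·c·H = 0 ⇒ f = (−N·c + √((N·c)² + 4·N·c·H))/2 = (−0.28 + √22624)/2 ≈ 75.067 mm ≈ 75.1 mm.

75.1 mm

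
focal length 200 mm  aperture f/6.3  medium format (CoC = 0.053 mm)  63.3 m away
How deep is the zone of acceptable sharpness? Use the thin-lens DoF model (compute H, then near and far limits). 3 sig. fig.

92.3 m

Hyperfocal distance H = f²/(N·c) + f = 200²/(6.3 × 0.053) + 200 = 40000/0.3339 + 200 ≈ 119996.3 mm ≈ 120.0 m.
Near limit Dn = s·(H − f)/(H + s − 2f) = 63300 × (119996.3 − 200) / (119996.3 + 63300 − 2 × 200) = 63300 × 119796.3 / 182896.3 ≈ 41461 mm.
Far limit Df = s·(H − f)/(H − s) = 63300 × (119996.3 − 200) / (119996.3 − 63300) = 63300 × 119796.3 / 56696.3 ≈ 133750 mm.
Depth of field = Df − Dn = 133750 − 41461 ≈ 92289 mm ≈ 92.3 m.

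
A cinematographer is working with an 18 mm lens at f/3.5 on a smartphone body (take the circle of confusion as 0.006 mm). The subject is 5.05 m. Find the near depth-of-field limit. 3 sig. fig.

Hyperfocal distance H = f²/(N·c) + f = 18²/(3.5 × 0.006) + 18 = 324/0.021 + 18 ≈ 15446.6 mm ≈ 15.45 m.
Near limit Dn = s·(H − f)/(H + s − 2f) = 5050 × (15446.6 − 18) / (15446.6 + 5050 − 2 × 18) = 5050 × 15428.6 / 20460.6 ≈ 3808.0 mm ≈ 3.81 m.

3.81 m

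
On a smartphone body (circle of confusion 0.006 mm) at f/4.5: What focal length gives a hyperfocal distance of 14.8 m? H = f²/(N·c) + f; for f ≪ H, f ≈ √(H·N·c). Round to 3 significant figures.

20.0 mm

From H = f²/(N·c) + f, with f ≪ H: f ≈ √(H·N·c) = √(14800 × 4.5 × 0.006) = √399.60 ≈ 19.99 mm.
The +f correction barely moves this — solving exactly, f² + N·c·f − N·c·H = 0 ⇒ f = (−N·c + √((N·c)² + 4·N·c·H))/2 = (−0.027 + √1598.4)/2 ≈ 19.977 mm, so f ≈ 20.0 mm.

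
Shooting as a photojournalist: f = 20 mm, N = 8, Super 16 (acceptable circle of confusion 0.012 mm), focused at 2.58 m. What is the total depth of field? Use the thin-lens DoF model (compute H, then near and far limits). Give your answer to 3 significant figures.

5.09 m

Hyperfocal distance H = f²/(N·c) + f = 20²/(8 × 0.012) + 20 = 400/0.096 + 20 ≈ 4186.7 mm ≈ 4.187 m.
Near limit Dn = s·(H − f)/(H + s − 2f) = 2580 × (4186.7 − 20) / (4186.7 + 2580 − 2 × 20) = 2580 × 4166.7 / 6726.7 ≈ 1598.1 mm.
Far limit Df = s·(H − f)/(H − s) = 2580 × (4186.7 − 20) / (4186.7 − 2580) = 2580 × 4166.7 / 1606.7 ≈ 6690.9 mm.
Depth of field = Df − Dn = 6690.9 − 1598.1 ≈ 5092.8 mm ≈ 5.09 m.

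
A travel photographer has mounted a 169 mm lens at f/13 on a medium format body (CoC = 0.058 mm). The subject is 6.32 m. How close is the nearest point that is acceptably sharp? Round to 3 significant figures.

Hyperfocal distance H = f²/(N·c) + f = 169²/(13 × 0.058) + 169 = 28561/0.754 + 169 ≈ 38048.3 mm ≈ 38.05 m.
Near limit Dn = s·(H − f)/(H + s − 2f) = 6320 × (38048.3 − 169) / (38048.3 + 6320 − 2 × 169) = 6320 × 37879.3 / 44030.3 ≈ 5437.1 mm ≈ 5.44 m.

5.44 m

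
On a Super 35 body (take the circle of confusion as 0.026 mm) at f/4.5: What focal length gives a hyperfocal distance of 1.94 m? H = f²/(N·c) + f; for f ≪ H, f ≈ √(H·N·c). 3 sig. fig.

15.0 mm

From H = f²/(N·c) + f, with f ≪ H: f ≈ √(H·N·c) = √(1940 × 4.5 × 0.026) = √226.98 ≈ 15.07 mm.
Exact: f² + N·c·f − N·c·H = 0 ⇒ f = (−N·c + √((N·c)² + 4·N·c·H))/2 = (−0.117 + √907.93)/2 ≈ 15.007 mm ≈ 15.0 mm.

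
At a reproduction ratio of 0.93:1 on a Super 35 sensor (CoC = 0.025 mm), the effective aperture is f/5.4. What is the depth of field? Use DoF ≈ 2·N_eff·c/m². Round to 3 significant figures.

At magnification m, DoF ≈ 2·N_eff·c/m² = 2 × 5.4 × 0.025 / 0.93² = 0.27 / 0.8649 ≈ 0.312 mm.

0.312 mm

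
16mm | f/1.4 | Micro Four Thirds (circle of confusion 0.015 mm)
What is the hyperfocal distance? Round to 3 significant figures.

12.2 m

Hyperfocal distance H = f²/(N·c) + f = 16²/(1.4 × 0.015) + 16 = 256/0.021 + 16 ≈ 12206.5 mm ≈ 12.2 m.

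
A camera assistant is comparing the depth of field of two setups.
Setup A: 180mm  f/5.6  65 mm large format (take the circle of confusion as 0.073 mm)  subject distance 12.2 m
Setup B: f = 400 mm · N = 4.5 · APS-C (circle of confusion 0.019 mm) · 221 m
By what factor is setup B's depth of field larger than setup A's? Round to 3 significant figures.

14.0

Setup A: H = 180²/(5.6×0.073) + 180 ≈ 79436.4 mm; DoF = Df − Dn = 14381.0 − 10593.4 ≈ 3787.6 mm.
Setup B: H = 400²/(4.5×0.019) + 400 ≈ 1871745.0 mm; DoF = Df − Dn = 250534 − 197695 ≈ 52839 mm.
Ratio = 52839 / 3787.6 ≈ 14.0.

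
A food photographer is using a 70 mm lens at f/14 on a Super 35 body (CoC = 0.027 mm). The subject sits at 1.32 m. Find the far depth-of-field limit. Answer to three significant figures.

Hyperfocal distance H = f²/(N·c) + f = 70²/(14 × 0.027) + 70 = 4900/0.378 + 70 ≈ 13033.0 mm ≈ 13.03 m.
Far limit Df = s·(H − f)/(H − s) = 1320 × (13033.0 − 70) / (13033.0 − 1320) = 1320 × 12963.0 / 11713.0 ≈ 1460.9 mm ≈ 1.46 m.

1.46 m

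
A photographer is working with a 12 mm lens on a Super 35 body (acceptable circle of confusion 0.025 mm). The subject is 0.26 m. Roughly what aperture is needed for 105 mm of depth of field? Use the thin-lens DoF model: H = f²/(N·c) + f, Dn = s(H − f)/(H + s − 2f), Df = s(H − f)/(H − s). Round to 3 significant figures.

Write h = H − f = f²/(N·c). The thin-lens limits are Dn = s·h/(h + (s−f)) and Df = s·h/(h − (s−f)), so DoF = Df − Dn = 2·s·(s−f)·h / (h² − (s−f)²).
That is a quadratic in h: DoF·h² − 2·s·(s−f)·h − DoF·(s−f)² = 0 ⇒ h = (s−f)·(s + √(s² + DoF²)) / DoF = 248 × (260 + √(260² + 105²)) / 105 = 248 × (260 + 280.401) / 105 ≈ 1276.4 mm.
Then N = f²/(c·h) = 12² / (0.025 × 1276.4) = 144 / 31.909 ≈ 4.51.

f/4.51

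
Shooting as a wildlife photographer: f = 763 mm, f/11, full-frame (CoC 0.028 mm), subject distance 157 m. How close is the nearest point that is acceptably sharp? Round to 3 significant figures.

145 m

Hyperfocal distance H = f²/(N·c) + f = 763²/(11 × 0.028) + 763 = 582169/0.308 + 763 ≈ 1890922.1 mm ≈ 1891 m.
Near limit Dn = s·(H − f)/(H + s − 2f) = 157000 × (1890922.1 − 763) / (1890922.1 + 157000 − 2 × 763) = 157000 × 1890159.1 / 2046396.1 ≈ 145013 mm ≈ 145 m.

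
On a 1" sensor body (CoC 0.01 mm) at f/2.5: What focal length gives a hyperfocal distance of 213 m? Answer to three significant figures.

From H = f²/(N·c) + f, with f ≪ H: f ≈ √(H·N·c) = √(213000 × 2.5 × 0.01) = √5325.0 ≈ 72.97 mm.
The +f correction barely moves this — solving exactly, f² + N·c·f − N·c·H = 0 ⇒ f = (−N·c + √((N·c)² + 4·N·c·H))/2 = (−0.025 + √21300)/2 ≈ 72.960 mm, so f ≈ 73.0 mm.

73.0 mm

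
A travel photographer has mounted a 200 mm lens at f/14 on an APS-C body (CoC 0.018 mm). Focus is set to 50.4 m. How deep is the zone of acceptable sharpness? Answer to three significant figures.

35.4 m

Hyperfocal distance H = f²/(N·c) + f = 200²/(14 × 0.018) + 200 = 40000/0.252 + 200 ≈ 158930.2 mm ≈ 158.9 m.
Near limit Dn = s·(H − f)/(H + s − 2f) = 50400 × (158930.2 − 200) / (158930.2 + 50400 − 2 × 200) = 50400 × 158730.2 / 208930.2 ≈ 38290 mm.
Far limit Df = s·(H − f)/(H − s) = 50400 × (158930.2 − 200) / (158930.2 − 50400) = 50400 × 158730.2 / 108530.2 ≈ 73712 mm.
Depth of field = Df − Dn = 73712 − 38290 ≈ 35422 mm ≈ 35.4 m.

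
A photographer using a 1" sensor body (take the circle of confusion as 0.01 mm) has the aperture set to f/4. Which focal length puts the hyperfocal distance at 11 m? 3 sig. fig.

From H = f²/(N·c) + f, with f ≪ H: f ≈ √(H·N·c) = √(11000 × 4 × 0.01) = √440.00 ≈ 20.98 mm.
The +f correction barely moves this — solving exactly, f² + N·c·f − N·c·H = 0 ⇒ f = (−N·c + √((N·c)² + 4·N·c·H))/2 = (−0.04 + √1760.0)/2 ≈ 20.956 mm, so f ≈ 21.0 mm.

21.0 mm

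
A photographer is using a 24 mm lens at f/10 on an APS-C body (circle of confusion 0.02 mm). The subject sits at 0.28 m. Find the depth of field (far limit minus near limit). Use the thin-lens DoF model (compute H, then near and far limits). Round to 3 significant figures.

50.2 mm

Hyperfocal distance H = f²/(N·c) + f = 24²/(10 × 0.02) + 24 = 576/0.2 + 24 ≈ 2904.0 mm ≈ 2.904 m.
Near limit Dn = s·(H − f)/(H + s − 2f) = 280 × (2904.0 − 24) / (2904.0 + 280 − 2 × 24) = 280 × 2880.0 / 3136.0 ≈ 257.143 mm.
Far limit Df = s·(H − f)/(H − s) = 280 × (2904.0 − 24) / (2904.0 − 280) = 280 × 2880.0 / 2624.0 ≈ 307.317 mm.
Depth of field = Df − Dn = 307.317 − 257.143 ≈ 50.174 mm.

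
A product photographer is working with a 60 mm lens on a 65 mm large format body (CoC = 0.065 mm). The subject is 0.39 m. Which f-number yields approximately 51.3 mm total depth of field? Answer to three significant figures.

Write h = H − f = f²/(N·c). The thin-lens limits are Dn = s·h/(h + (s−f)) and Df = s·h/(h − (s−f)), so DoF = Df − Dn = 2·s·(s−f)·h / (h² − (s−f)²).
That is a quadratic in h: DoF·h² − 2·s·(s−f)·h − DoF·(s−f)² = 0 ⇒ h = (s−f)·(s + √(s² + DoF²)) / DoF = 330 × (390 + √(390² + 51.3²)) / 51.3 = 330 × (390 + 393.359) / 51.3 ≈ 5039.2 mm.
Then N = f²/(c·h) = 60² / (0.065 × 5039.2) = 3600 / 327.55 ≈ 11.

f/11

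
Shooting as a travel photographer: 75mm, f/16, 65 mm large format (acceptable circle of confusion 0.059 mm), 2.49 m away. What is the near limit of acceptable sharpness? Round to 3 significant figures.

Hyperfocal distance H = f²/(N·c) + f = 75²/(16 × 0.059) + 75 = 5625/0.944 + 75 ≈ 6033.7 mm ≈ 6.034 m.
Near limit Dn = s·(H − f)/(H + s − 2f) = 2490 × (6033.7 − 75) / (6033.7 + 2490 − 2 × 75) = 2490 × 5958.7 / 8373.7 ≈ 1771.9 mm ≈ 1.77 m.

1.77 m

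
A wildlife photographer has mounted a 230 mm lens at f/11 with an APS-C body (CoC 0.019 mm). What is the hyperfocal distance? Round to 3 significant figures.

253 m

Hyperfocal distance H = f²/(N·c) + f = 230²/(11 × 0.019) + 230 = 52900/0.209 + 230 ≈ 253340.0 mm ≈ 253 m.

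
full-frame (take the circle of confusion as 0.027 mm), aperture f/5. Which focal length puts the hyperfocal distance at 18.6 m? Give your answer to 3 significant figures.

From H = f²/(N·c) + f, with f ≪ H: f ≈ √(H·N·c) = √(18600 × 5 × 0.027) = √2511.0 ≈ 50.11 mm.
Exact: f² + N·c·f − N·c·H = 0 ⇒ f = (−N·c + √((N·c)² + 4·N·c·H))/2 = (−0.135 + √10044)/2 ≈ 50.042 mm ≈ 50.0 mm.

50.0 mm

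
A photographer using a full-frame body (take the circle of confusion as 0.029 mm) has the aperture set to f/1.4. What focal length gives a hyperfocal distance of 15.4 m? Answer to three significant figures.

From H = f²/(N·c) + f, with f ≪ H: f ≈ √(H·N·c) = √(15400 × 1.4 × 0.029) = √625.24 ≈ 25.00 mm.
The +f correction barely moves this — solving exactly, f² + N·c·f − N·c·H = 0 ⇒ f = (−N·c + √((N·c)² + 4·N·c·H))/2 = (−0.0406 + √2501.0)/2 ≈ 24.985 mm, so f ≈ 25.0 mm.

25.0 mm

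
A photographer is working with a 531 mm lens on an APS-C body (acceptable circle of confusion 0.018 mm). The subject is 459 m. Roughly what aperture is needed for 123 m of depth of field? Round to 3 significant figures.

f/4.50

Write h = H − f = f²/(N·c). The thin-lens limits are Dn = s·h/(h + (s−f)) and Df = s·h/(h − (s−f)), so DoF = Df − Dn = 2·s·(s−f)·h / (h² − (s−f)²).
That is a quadratic in h: DoF·h² − 2·s·(s−f)·h − DoF·(s−f)² = 0 ⇒ h = (s−f)·(s + √(s² + DoF²)) / DoF = 458469 × (459000 + √(459000² + 123000²)) / 123000 = 458469 × (459000 + 475195) / 123000 ≈ 3482108 mm.
Then N = f²/(c·h) = 531² / (0.018 × 3482108) = 281961 / 62678 ≈ 4.50.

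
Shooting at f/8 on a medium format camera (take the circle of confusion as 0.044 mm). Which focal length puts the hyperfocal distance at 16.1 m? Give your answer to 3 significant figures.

75.1 mm

From H = f²/(N·c) + f, with f ≪ H: f ≈ √(H·N·c) = √(16100 × 8 × 0.044) = √5667.2 ≈ 75.28 mm.
Exact: f² + N·c·f − N·c·H = 0 ⇒ f = (−N·c + √((N·c)² + 4·N·c·H))/2 = (−0.352 + √22669)/2 ≈ 75.105 mm ≈ 75.1 mm.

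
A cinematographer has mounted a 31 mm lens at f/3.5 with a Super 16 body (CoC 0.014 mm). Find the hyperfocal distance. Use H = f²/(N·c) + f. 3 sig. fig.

19.6 m

Hyperfocal distance H = f²/(N·c) + f = 31²/(3.5 × 0.014) + 31 = 961/0.049 + 31 ≈ 19643.2 mm ≈ 19.6 m.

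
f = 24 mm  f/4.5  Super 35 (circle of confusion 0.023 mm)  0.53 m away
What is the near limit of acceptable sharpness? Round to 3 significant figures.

486 mm

Hyperfocal distance H = f²/(N·c) + f = 24²/(4.5 × 0.023) + 24 = 576/0.1035 + 24 ≈ 5589.2 mm ≈ 5.589 m.
Near limit Dn = s·(H − f)/(H + s − 2f) = 530 × (5589.2 − 24) / (5589.2 + 530 − 2 × 24) = 530 × 5565.2 / 6071.2 ≈ 485.83 mm.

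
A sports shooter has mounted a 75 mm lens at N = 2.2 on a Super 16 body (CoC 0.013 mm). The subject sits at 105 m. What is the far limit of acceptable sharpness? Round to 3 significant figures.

225 m

Hyperfocal distance H = f²/(N·c) + f = 75²/(2.2 × 0.013) + 75 = 5625/0.0286 + 75 ≈ 196753.3 mm ≈ 196.8 m.
Far limit Df = s·(H − f)/(H − s) = 105000 × (196753.3 − 75) / (196753.3 − 105000) = 105000 × 196678.3 / 91753.3 ≈ 225073 mm ≈ 225 m.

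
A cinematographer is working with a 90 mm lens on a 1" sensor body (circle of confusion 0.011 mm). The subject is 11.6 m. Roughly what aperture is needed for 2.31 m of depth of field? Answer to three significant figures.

Write h = H − f = f²/(N·c). The thin-lens limits are Dn = s·h/(h + (s−f)) and Df = s·h/(h − (s−f)), so DoF = Df − Dn = 2·s·(s−f)·h / (h² − (s−f)²).
That is a quadratic in h: DoF·h² − 2·s·(s−f)·h − DoF·(s−f)² = 0 ⇒ h = (s−f)·(s + √(s² + DoF²)) / DoF = 11510 × (11600 + √(11600² + 2310²)) / 2310 = 11510 × (11600 + 11827.8) / 2310 ≈ 116733 mm.
Then N = f²/(c·h) = 90² / (0.011 × 116733) = 8100 / 1284.1 ≈ 6.31.

f/6.31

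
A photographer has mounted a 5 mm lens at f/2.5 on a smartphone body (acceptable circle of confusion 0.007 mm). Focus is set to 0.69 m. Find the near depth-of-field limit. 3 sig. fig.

466 mm

Hyperfocal distance H = f²/(N·c) + f = 5²/(2.5 × 0.007) + 5 = 25/0.0175 + 5 ≈ 1433.6 mm ≈ 1.434 m.
Near limit Dn = s·(H − f)/(H + s − 2f) = 690 × (1433.6 − 5) / (1433.6 + 690 − 2 × 5) = 690 × 1428.6 / 2113.6 ≈ 466.37 mm.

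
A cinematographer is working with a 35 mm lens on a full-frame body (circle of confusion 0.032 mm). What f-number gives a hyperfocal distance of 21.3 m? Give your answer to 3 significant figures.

f/1.80

Rearrange H = f²/(N·c) + f for N: N = f² / ((H − f)·c).
N = 35² / ((21300 − 35) × 0.032) = 1225 / 680.5 ≈ 1.80.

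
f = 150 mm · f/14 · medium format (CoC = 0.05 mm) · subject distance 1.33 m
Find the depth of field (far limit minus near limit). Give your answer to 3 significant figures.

97.8 mm

Hyperfocal distance H = f²/(N·c) + f = 150²/(14 × 0.05) + 150 = 22500/0.7 + 150 ≈ 32292.9 mm ≈ 32.29 m.
Near limit Dn = s·(H − f)/(H + s − 2f) = 1330 × (32292.9 − 150) / (32292.9 + 1330 − 2 × 150) = 1330 × 32142.9 / 33322.9 ≈ 1282.903 mm.
Far limit Df = s·(H − f)/(H − s) = 1330 × (32292.9 − 150) / (32292.9 − 1330) = 1330 × 32142.9 / 30962.9 ≈ 1380.687 mm.
Depth of field = Df − Dn = 1380.687 − 1282.903 ≈ 97.784 mm.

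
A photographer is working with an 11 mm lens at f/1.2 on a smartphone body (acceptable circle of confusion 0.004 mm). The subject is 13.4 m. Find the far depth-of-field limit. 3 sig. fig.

Hyperfocal distance H = f²/(N·c) + f = 11²/(1.2 × 0.004) + 11 = 121/0.0048 + 11 ≈ 25219.3 mm ≈ 25.22 m.
Far limit Df = s·(H − f)/(H − s) = 13400 × (25219.3 − 11) / (25219.3 − 13400) = 13400 × 25208.3 / 11819.3 ≈ 28580 mm ≈ 28.6 m.

28.6 m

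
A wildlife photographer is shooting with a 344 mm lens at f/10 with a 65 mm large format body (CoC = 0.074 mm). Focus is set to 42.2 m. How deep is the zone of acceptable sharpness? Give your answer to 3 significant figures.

23.7 m

Hyperfocal distance H = f²/(N·c) + f = 344²/(10 × 0.074) + 344 = 118336/0.74 + 344 ≈ 160257.5 mm ≈ 160.3 m.
Near limit Dn = s·(H − f)/(H + s − 2f) = 42200 × (160257.5 − 344) / (160257.5 + 42200 − 2 × 344) = 42200 × 159913.5 / 201769.5 ≈ 33446 mm.
Far limit Df = s·(H − f)/(H − s) = 42200 × (160257.5 − 344) / (160257.5 − 42200) = 42200 × 159913.5 / 118057.5 ≈ 57162 mm.
Depth of field = Df − Dn = 57162 − 33446 ≈ 23716 mm ≈ 23.7 m.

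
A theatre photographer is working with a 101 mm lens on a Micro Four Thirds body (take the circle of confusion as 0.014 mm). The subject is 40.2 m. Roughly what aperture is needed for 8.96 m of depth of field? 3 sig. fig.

Write h = H − f = f²/(N·c). The thin-lens limits are Dn = s·h/(h + (s−f)) and Df = s·h/(h − (s−f)), so DoF = Df − Dn = 2·s·(s−f)·h / (h² − (s−f)²).
That is a quadratic in h: DoF·h² − 2·s·(s−f)·h − DoF·(s−f)² = 0 ⇒ h = (s−f)·(s + √(s² + DoF²)) / DoF = 40099 × (40200 + √(40200² + 8960²)) / 8960 = 40099 × (40200 + 41186.4) / 8960 ≈ 364232 mm.
Then N = f²/(c·h) = 101² / (0.014 × 364232) = 10201 / 5099.2 ≈ 2.00.

f/2.00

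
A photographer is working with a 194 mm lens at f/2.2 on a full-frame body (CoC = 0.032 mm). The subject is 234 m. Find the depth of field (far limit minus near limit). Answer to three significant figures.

Hyperfocal distance H = f²/(N·c) + f = 194²/(2.2 × 0.032) + 194 = 37636/0.0704 + 194 ≈ 534796.3 mm ≈ 534.8 m.
Near limit Dn = s·(H − f)/(H + s − 2f) = 234000 × (534796.3 − 194) / (534796.3 + 234000 − 2 × 194) = 234000 × 534602.3 / 768408.3 ≈ 162800 mm.
Far limit Df = s·(H − f)/(H − s) = 234000 × (534796.3 − 194) / (534796.3 − 234000) = 234000 × 534602.3 / 300796.3 ≈ 415886 mm.
Depth of field = Df − Dn = 415886 − 162800 ≈ 253086 mm ≈ 253 m.

253 m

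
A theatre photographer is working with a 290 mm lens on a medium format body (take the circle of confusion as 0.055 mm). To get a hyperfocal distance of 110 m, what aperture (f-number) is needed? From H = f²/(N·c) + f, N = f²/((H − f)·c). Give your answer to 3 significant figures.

Rearrange H = f²/(N·c) + f for N: N = f² / ((H − f)·c).
N = 290² / ((110000 − 290) × 0.055) = 84100 / 6034 ≈ 13.9.

f/13.9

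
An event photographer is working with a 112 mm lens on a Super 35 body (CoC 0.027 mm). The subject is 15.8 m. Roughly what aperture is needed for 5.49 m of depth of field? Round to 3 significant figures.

Write h = H − f = f²/(N·c). The thin-lens limits are Dn = s·h/(h + (s−f)) and Df = s·h/(h − (s−f)), so DoF = Df − Dn = 2·s·(s−f)·h / (h² − (s−f)²).
That is a quadratic in h: DoF·h² − 2·s·(s−f)·h − DoF·(s−f)² = 0 ⇒ h = (s−f)·(s + √(s² + DoF²)) / DoF = 15688 × (15800 + √(15800² + 5490²)) / 5490 = 15688 × (15800 + 16726.6) / 5490 ≈ 92947 mm.
Then N = f²/(c·h) = 112² / (0.027 × 92947) = 12544 / 2509.6 ≈ 5.

f/5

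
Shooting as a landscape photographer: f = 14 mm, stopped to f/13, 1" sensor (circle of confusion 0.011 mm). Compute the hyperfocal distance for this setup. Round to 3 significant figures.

Hyperfocal distance H = f²/(N·c) + f = 14²/(13 × 0.011) + 14 = 196/0.143 + 14 ≈ 1384.6 mm ≈ 1.38 m.

1.38 m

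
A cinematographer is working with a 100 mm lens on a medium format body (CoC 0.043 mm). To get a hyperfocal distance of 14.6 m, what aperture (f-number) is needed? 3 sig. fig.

f/16

Rearrange H = f²/(N·c) + f for N: N = f² / ((H − f)·c).
N = 100² / ((14600 − 100) × 0.043) = 10000 / 623.5 ≈ 16.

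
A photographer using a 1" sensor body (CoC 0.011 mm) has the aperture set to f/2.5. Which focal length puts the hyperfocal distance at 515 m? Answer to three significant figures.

119 mm

From H = f²/(N·c) + f, with f ≪ H: f ≈ √(H·N·c) = √(515000 × 2.5 × 0.011) = √14162 ≈ 119.0 mm.
The +f correction barely moves this — solving exactly, f² + N·c·f − N·c·H = 0 ⇒ f = (−N·c + √((N·c)² + 4·N·c·H))/2 = (−0.0275 + √56650)/2 ≈ 118.99 mm, so f ≈ 119 mm.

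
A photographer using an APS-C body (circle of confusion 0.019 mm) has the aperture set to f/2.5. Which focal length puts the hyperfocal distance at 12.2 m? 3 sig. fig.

24.0 mm

From H = f²/(N·c) + f, with f ≪ H: f ≈ √(H·N·c) = √(12200 × 2.5 × 0.019) = √579.50 ≈ 24.07 mm.
Exact: f² + N·c·f − N·c·H = 0 ⇒ f = (−N·c + √((N·c)² + 4·N·c·H))/2 = (−0.0475 + √2318.0)/2 ≈ 24.049 mm ≈ 24.0 mm.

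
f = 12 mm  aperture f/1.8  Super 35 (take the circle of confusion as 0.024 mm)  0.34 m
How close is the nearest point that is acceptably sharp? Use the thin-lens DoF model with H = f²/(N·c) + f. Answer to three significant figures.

310 mm

Hyperfocal distance H = f²/(N·c) + f = 12²/(1.8 × 0.024) + 12 = 144/0.0432 + 12 ≈ 3345.3 mm ≈ 3.345 m.
Near limit Dn = s·(H − f)/(H + s − 2f) = 340 × (3345.3 − 12) / (3345.3 + 340 − 2 × 12) = 340 × 3333.3 / 3661.3 ≈ 309.54 mm.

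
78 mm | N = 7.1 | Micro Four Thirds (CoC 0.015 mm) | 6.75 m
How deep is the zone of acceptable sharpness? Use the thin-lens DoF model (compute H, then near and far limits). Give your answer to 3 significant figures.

Hyperfocal distance H = f²/(N·c) + f = 78²/(7.1 × 0.015) + 78 = 6084/0.1065 + 78 ≈ 57204.8 mm ≈ 57.20 m.
Near limit Dn = s·(H − f)/(H + s − 2f) = 6750 × (57204.8 − 78) / (57204.8 + 6750 − 2 × 78) = 6750 × 57126.8 / 63798.8 ≈ 6044.1 mm.
Far limit Df = s·(H − f)/(H − s) = 6750 × (57204.8 − 78) / (57204.8 − 6750) = 6750 × 57126.8 / 50454.8 ≈ 7642.6 mm.
Depth of field = Df − Dn = 7642.6 − 6044.1 ≈ 1598.5 mm ≈ 1.60 m.

1.60 m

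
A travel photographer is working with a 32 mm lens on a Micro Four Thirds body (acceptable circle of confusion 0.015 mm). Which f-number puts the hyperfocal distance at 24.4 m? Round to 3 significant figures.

f/2.80

Rearrange H = f²/(N·c) + f for N: N = f² / ((H − f)·c).
N = 32² / ((24400 − 32) × 0.015) = 1024 / 365.5 ≈ 2.80.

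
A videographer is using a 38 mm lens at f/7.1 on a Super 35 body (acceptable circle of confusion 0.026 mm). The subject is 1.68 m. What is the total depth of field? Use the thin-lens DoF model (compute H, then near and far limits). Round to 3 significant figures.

0.738 m

Hyperfocal distance H = f²/(N·c) + f = 38²/(7.1 × 0.026) + 38 = 1444/0.1846 + 38 ≈ 7860.3 mm ≈ 7.860 m.
Near limit Dn = s·(H − f)/(H + s − 2f) = 1680 × (7860.3 − 38) / (7860.3 + 1680 − 2 × 38) = 1680 × 7822.3 / 9464.3 ≈ 1388.53 mm.
Far limit Df = s·(H − f)/(H − s) = 1680 × (7860.3 − 38) / (7860.3 − 1680) = 1680 × 7822.3 / 6180.3 ≈ 2126.35 mm.
Depth of field = Df − Dn = 2126.35 − 1388.53 ≈ 737.82 mm ≈ 0.738 m.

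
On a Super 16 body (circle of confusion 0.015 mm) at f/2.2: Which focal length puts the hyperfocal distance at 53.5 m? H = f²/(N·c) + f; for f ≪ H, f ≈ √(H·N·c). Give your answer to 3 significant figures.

From H = f²/(N·c) + f, with f ≪ H: f ≈ √(H·N·c) = √(53500 × 2.2 × 0.015) = √1765.5 ≈ 42.02 mm.
The +f correction barely moves this — solving exactly, f² + N·c·f − N·c·H = 0 ⇒ f = (−N·c + √((N·c)² + 4·N·c·H))/2 = (−0.033 + √7062.0)/2 ≈ 42.001 mm, so f ≈ 42.0 mm.

42.0 mm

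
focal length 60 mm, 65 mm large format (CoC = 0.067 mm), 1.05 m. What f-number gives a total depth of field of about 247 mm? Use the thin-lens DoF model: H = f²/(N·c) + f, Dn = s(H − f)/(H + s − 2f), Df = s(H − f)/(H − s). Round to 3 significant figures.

f/6.30

Write h = H − f = f²/(N·c). The thin-lens limits are Dn = s·h/(h + (s−f)) and Df = s·h/(h − (s−f)), so DoF = Df − Dn = 2·s·(s−f)·h / (h² − (s−f)²).
That is a quadratic in h: DoF·h² − 2·s·(s−f)·h − DoF·(s−f)² = 0 ⇒ h = (s−f)·(s + √(s² + DoF²)) / DoF = 990 × (1050 + √(1050² + 247²)) / 247 = 990 × (1050 + 1078.66) / 247 ≈ 8531.9 mm.
Then N = f²/(c·h) = 60² / (0.067 × 8531.9) = 3600 / 571.64 ≈ 6.30.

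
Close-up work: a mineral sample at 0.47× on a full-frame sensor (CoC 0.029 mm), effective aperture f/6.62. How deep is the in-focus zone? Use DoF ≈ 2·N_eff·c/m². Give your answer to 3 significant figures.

1.74 mm

At magnification m, DoF ≈ 2·N_eff·c/m² = 2 × 6.62 × 0.029 / 0.47² = 0.384 / 0.2209 ≈ 1.74 mm.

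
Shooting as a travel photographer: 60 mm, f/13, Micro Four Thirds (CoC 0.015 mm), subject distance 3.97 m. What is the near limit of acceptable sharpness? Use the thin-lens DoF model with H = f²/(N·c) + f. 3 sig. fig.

3.28 m

Hyperfocal distance H = f²/(N·c) + f = 60²/(13 × 0.015) + 60 = 3600/0.195 + 60 ≈ 18521.5 mm ≈ 18.52 m.
Near limit Dn = s·(H − f)/(H + s − 2f) = 3970 × (18521.5 − 60) / (18521.5 + 3970 − 2 × 60) = 3970 × 18461.5 / 22371.5 ≈ 3276.1 mm ≈ 3.28 m.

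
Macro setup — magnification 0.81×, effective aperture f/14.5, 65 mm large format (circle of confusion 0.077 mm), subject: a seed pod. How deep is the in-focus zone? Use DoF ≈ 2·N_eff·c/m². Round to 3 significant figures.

3.40 mm

At magnification m, DoF ≈ 2·N_eff·c/m² = 2 × 14.5 × 0.077 / 0.81² = 2.233 / 0.6561 ≈ 3.4 mm.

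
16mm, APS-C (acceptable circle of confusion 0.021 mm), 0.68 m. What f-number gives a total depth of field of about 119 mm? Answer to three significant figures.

f/1.59

Write h = H − f = f²/(N·c). The thin-lens limits are Dn = s·h/(h + (s−f)) and Df = s·h/(h − (s−f)), so DoF = Df − Dn = 2·s·(s−f)·h / (h² − (s−f)²).
That is a quadratic in h: DoF·h² − 2·s·(s−f)·h − DoF·(s−f)² = 0 ⇒ h = (s−f)·(s + √(s² + DoF²)) / DoF = 664 × (680 + √(680² + 119²)) / 119 = 664 × (680 + 690.334) / 119 ≈ 7646.2 mm.
Then N = f²/(c·h) = 16² / (0.021 × 7646.2) = 256 / 160.57 ≈ 1.59.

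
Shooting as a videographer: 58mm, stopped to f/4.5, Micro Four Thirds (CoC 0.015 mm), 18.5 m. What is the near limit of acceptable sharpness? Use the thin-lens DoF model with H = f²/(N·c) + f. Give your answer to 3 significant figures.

Hyperfocal distance H = f²/(N·c) + f = 58²/(4.5 × 0.015) + 58 = 3364/0.0675 + 58 ≈ 49895.0 mm ≈ 49.90 m.
Near limit Dn = s·(H − f)/(H + s − 2f) = 18500 × (49895.0 − 58) / (49895.0 + 18500 − 2 × 58) = 18500 × 49837.0 / 68279.0 ≈ 13503 mm ≈ 13.5 m.

13.5 m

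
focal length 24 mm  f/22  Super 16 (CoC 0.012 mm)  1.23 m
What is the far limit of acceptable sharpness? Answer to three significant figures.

Hyperfocal distance H = f²/(N·c) + f = 24²/(22 × 0.012) + 24 = 576/0.264 + 24 ≈ 2205.8 mm ≈ 2.206 m.
Far limit Df = s·(H − f)/(H − s) = 1230 × (2205.8 − 24) / (2205.8 − 1230) = 1230 × 2181.8 / 975.8 ≈ 2750.1 mm ≈ 2.75 m.

2.75 m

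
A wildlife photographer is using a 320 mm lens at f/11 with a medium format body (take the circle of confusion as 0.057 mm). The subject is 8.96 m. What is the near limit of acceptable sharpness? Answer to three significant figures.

Hyperfocal distance H = f²/(N·c) + f = 320²/(11 × 0.057) + 320 = 102400/0.627 + 320 ≈ 163637.4 mm ≈ 163.6 m.
Near limit Dn = s·(H − f)/(H + s − 2f) = 8960 × (163637.4 − 320) / (163637.4 + 8960 − 2 × 320) = 8960 × 163317.4 / 171957.4 ≈ 8509.8 mm ≈ 8.51 m.

8.51 m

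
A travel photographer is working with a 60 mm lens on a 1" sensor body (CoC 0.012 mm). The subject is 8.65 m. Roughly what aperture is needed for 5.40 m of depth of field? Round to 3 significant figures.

Write h = H − f = f²/(N·c). The thin-lens limits are Dn = s·h/(h + (s−f)) and Df = s·h/(h − (s−f)), so DoF = Df − Dn = 2·s·(s−f)·h / (h² − (s−f)²).
That is a quadratic in h: DoF·h² − 2·s·(s−f)·h − DoF·(s−f)² = 0 ⇒ h = (s−f)·(s + √(s² + DoF²)) / DoF = 8590 × (8650 + √(8650² + 5400²)) / 5400 = 8590 × (8650 + 10197.2) / 5400 ≈ 29981 mm.
Then N = f²/(c·h) = 60² / (0.012 × 29981) = 3600 / 359.77 ≈ 10.

f/10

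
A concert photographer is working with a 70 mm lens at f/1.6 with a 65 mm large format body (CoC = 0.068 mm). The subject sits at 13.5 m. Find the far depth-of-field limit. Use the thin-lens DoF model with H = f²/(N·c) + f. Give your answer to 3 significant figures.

19.2 m

Hyperfocal distance H = f²/(N·c) + f = 70²/(1.6 × 0.068) + 70 = 4900/0.1088 + 70 ≈ 45106.8 mm ≈ 45.11 m.
Far limit Df = s·(H − f)/(H − s) = 13500 × (45106.8 − 70) / (45106.8 − 13500) = 13500 × 45036.8 / 31606.8 ≈ 19236 mm ≈ 19.2 m.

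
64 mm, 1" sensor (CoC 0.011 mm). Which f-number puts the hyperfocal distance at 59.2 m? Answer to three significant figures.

f/6.30

Rearrange H = f²/(N·c) + f for N: N = f² / ((H − f)·c).
N = 64² / ((59200 − 64) × 0.011) = 4096 / 650.5 ≈ 6.30.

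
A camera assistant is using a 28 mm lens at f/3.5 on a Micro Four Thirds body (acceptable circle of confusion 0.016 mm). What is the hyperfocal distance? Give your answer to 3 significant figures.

Hyperfocal distance H = f²/(N·c) + f = 28²/(3.5 × 0.016) + 28 = 784/0.056 + 28 ≈ 14028.0 mm ≈ 14.0 m.

14.0 m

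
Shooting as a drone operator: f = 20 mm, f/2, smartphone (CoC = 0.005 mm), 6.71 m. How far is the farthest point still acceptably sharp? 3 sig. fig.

Hyperfocal distance H = f²/(N·c) + f = 20²/(2 × 0.005) + 20 = 400/0.01 + 20 ≈ 40020.0 mm ≈ 40.02 m.
Far limit Df = s·(H − f)/(H − s) = 6710 × (40020.0 − 20) / (40020.0 − 6710) = 6710 × 40000.0 / 33310.0 ≈ 8057.6 mm ≈ 8.06 m.

8.06 m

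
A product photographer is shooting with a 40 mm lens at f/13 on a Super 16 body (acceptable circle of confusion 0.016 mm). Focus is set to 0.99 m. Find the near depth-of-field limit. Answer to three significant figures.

Hyperfocal distance H = f²/(N·c) + f = 40²/(13 × 0.016) + 40 = 1600/0.208 + 40 ≈ 7732.3 mm ≈ 7.732 m.
Near limit Dn = s·(H − f)/(H + s − 2f) = 990 × (7732.3 − 40) / (7732.3 + 990 − 2 × 40) = 990 × 7692.3 / 8642.3 ≈ 881.17 mm ≈ 0.881 m.

0.881 m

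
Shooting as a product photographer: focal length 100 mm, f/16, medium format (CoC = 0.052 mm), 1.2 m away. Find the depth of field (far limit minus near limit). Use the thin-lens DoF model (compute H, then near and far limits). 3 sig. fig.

Hyperfocal distance H = f²/(N·c) + f = 100²/(16 × 0.052) + 100 = 10000/0.832 + 100 ≈ 12119.2 mm ≈ 12.12 m.
Near limit Dn = s·(H − f)/(H + s − 2f) = 1200 × (12119.2 − 100) / (12119.2 + 1200 − 2 × 100) = 1200 × 12019.2 / 13119.2 ≈ 1099.38 mm.
Far limit Df = s·(H − f)/(H − s) = 1200 × (12119.2 − 100) / (12119.2 − 1200) = 1200 × 12019.2 / 10919.2 ≈ 1320.89 mm.
Depth of field = Df − Dn = 1320.89 − 1099.38 ≈ 221.51 mm.

222 mm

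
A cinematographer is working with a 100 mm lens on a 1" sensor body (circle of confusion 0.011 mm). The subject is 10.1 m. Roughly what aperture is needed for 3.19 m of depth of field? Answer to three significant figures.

Write h = H − f = f²/(N·c). The thin-lens limits are Dn = s·h/(h + (s−f)) and Df = s·h/(h − (s−f)), so DoF = Df − Dn = 2·s·(s−f)·h / (h² − (s−f)²).
That is a quadratic in h: DoF·h² − 2·s·(s−f)·h − DoF·(s−f)² = 0 ⇒ h = (s−f)·(s + √(s² + DoF²)) / DoF = 10000 × (10100 + √(10100² + 3190²)) / 3190 = 10000 × (10100 + 10591.8) / 3190 ≈ 64865 mm.
Then N = f²/(c·h) = 100² / (0.011 × 64865) = 10000 / 713.51 ≈ 14.

f/14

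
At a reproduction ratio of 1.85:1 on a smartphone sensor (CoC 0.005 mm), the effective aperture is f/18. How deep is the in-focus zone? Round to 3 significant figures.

0.0526 mm

At magnification m, DoF ≈ 2·N_eff·c/m² = 2 × 18 × 0.005 / 1.85² = 0.18 / 3.423 ≈ 0.0526 mm.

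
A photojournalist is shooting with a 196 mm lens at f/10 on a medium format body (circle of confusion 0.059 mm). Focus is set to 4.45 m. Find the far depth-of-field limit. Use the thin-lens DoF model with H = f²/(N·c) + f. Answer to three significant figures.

Hyperfocal distance H = f²/(N·c) + f = 196²/(10 × 0.059) + 196 = 38416/0.59 + 196 ≈ 65307.9 mm ≈ 65.31 m.
Far limit Df = s·(H − f)/(H − s) = 4450 × (65307.9 − 196) / (65307.9 − 4450) = 4450 × 65111.9 / 60857.9 ≈ 4761.1 mm ≈ 4.76 m.

4.76 m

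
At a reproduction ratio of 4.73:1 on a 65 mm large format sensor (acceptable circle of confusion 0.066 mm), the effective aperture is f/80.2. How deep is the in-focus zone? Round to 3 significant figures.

0.473 mm

At magnification m, DoF ≈ 2·N_eff·c/m² = 2 × 80.2 × 0.066 / 4.73² = 10.59 / 22.37 ≈ 0.473 mm.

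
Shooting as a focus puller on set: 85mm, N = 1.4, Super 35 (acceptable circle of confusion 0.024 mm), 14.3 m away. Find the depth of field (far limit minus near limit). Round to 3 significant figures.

Hyperfocal distance H = f²/(N·c) + f = 85²/(1.4 × 0.024) + 85 = 7225/0.0336 + 85 ≈ 215114.8 mm ≈ 215.1 m.
Near limit Dn = s·(H − f)/(H + s − 2f) = 14300 × (215114.8 − 85) / (215114.8 + 14300 − 2 × 85) = 14300 × 215029.8 / 229244.8 ≈ 13413.3 mm.
Far limit Df = s·(H − f)/(H − s) = 14300 × (215114.8 − 85) / (215114.8 − 14300) = 14300 × 215029.8 / 200814.8 ≈ 15312.2 mm.
Depth of field = Df − Dn = 15312.2 − 13413.3 ≈ 1898.9 mm ≈ 1.90 m.

1.90 m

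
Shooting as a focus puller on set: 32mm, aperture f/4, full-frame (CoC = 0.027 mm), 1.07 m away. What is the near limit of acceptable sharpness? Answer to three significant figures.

Hyperfocal distance H = f²/(N·c) + f = 32²/(4 × 0.027) + 32 = 1024/0.108 + 32 ≈ 9513.5 mm ≈ 9.513 m.
Near limit Dn = s·(H − f)/(H + s − 2f) = 1070 × (9513.5 − 32) / (9513.5 + 1070 − 2 × 32) = 1070 × 9481.5 / 10519.5 ≈ 964.42 mm ≈ 0.964 m.

0.964 m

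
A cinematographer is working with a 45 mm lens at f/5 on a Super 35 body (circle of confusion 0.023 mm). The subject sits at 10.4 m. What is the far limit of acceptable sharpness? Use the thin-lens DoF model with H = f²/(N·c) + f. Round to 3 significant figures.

Hyperfocal distance H = f²/(N·c) + f = 45²/(5 × 0.023) + 45 = 2025/0.115 + 45 ≈ 17653.7 mm ≈ 17.65 m.
Far limit Df = s·(H − f)/(H − s) = 10400 × (17653.7 − 45) / (17653.7 − 10400) = 10400 × 17608.7 / 7253.7 ≈ 25247 mm ≈ 25.2 m.

25.2 m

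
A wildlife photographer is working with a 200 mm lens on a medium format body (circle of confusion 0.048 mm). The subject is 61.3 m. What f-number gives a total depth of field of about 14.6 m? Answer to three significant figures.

Write h = H − f = f²/(N·c). The thin-lens limits are Dn = s·h/(h + (s−f)) and Df = s·h/(h − (s−f)), so DoF = Df − Dn = 2·s·(s−f)·h / (h² − (s−f)²).
That is a quadratic in h: DoF·h² − 2·s·(s−f)·h − DoF·(s−f)² = 0 ⇒ h = (s−f)·(s + √(s² + DoF²)) / DoF = 61100 × (61300 + √(61300² + 14600²)) / 14600 = 61100 × (61300 + 63014.7) / 14600 ≈ 520248 mm.
Then N = f²/(c·h) = 200² / (0.048 × 520248) = 40000 / 24972 ≈ 1.60.

f/1.60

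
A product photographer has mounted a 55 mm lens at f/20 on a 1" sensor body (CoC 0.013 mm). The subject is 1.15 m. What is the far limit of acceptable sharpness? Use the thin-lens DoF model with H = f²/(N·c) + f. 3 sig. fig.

1.27 m

Hyperfocal distance H = f²/(N·c) + f = 55²/(20 × 0.013) + 55 = 3025/0.26 + 55 ≈ 11689.6 mm ≈ 11.69 m.
Far limit Df = s·(H − f)/(H − s) = 1150 × (11689.6 − 55) / (11689.6 − 1150) = 1150 × 11634.6 / 10539.6 ≈ 1269.5 mm ≈ 1.27 m.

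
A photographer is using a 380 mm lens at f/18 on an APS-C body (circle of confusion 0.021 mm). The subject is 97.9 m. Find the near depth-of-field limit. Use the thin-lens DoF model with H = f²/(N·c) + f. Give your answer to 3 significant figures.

Hyperfocal distance H = f²/(N·c) + f = 380²/(18 × 0.021) + 380 = 144400/0.378 + 380 ≈ 382390.6 mm ≈ 382.4 m.
Near limit Dn = s·(H − f)/(H + s − 2f) = 97900 × (382390.6 − 380) / (382390.6 + 97900 − 2 × 380) = 97900 × 382010.6 / 479530.6 ≈ 77991 mm ≈ 78.0 m.

78.0 m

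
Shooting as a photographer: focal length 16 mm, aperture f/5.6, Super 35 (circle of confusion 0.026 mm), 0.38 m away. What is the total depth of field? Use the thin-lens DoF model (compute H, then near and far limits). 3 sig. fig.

164 mm

Hyperfocal distance H = f²/(N·c) + f = 16²/(5.6 × 0.026) + 16 = 256/0.1456 + 16 ≈ 1774.2 mm ≈ 1.774 m.
Near limit Dn = s·(H − f)/(H + s − 2f) = 380 × (1774.2 − 16) / (1774.2 + 380 − 2 × 16) = 380 × 1758.2 / 2122.2 ≈ 314.82 mm.
Far limit Df = s·(H − f)/(H − s) = 380 × (1774.2 − 16) / (1774.2 − 380) = 380 × 1758.2 / 1394.2 ≈ 479.21 mm.
Depth of field = Df − Dn = 479.21 − 314.82 ≈ 164.39 mm.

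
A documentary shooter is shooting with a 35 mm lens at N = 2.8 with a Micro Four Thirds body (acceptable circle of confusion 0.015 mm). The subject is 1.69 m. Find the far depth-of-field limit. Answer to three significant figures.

Hyperfocal distance H = f²/(N·c) + f = 35²/(2.8 × 0.015) + 35 = 1225/0.042 + 35 ≈ 29201.7 mm ≈ 29.20 m.
Far limit Df = s·(H − f)/(H − s) = 1690 × (29201.7 − 35) / (29201.7 − 1690) = 1690 × 29166.7 / 27511.7 ≈ 1791.7 mm ≈ 1.79 m.

1.79 m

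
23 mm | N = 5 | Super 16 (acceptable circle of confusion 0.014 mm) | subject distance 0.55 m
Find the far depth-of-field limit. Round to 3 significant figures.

0.591 m

Hyperfocal distance H = f²/(N·c) + f = 23²/(5 × 0.014) + 23 = 529/0.07 + 23 ≈ 7580.1 mm ≈ 7.580 m.
Far limit Df = s·(H − f)/(H − s) = 550 × (7580.1 − 23) / (7580.1 − 550) = 550 × 7557.1 / 7030.1 ≈ 591.23 mm ≈ 0.591 m.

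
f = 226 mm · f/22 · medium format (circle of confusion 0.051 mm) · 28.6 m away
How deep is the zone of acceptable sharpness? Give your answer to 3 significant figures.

Hyperfocal distance H = f²/(N·c) + f = 226²/(22 × 0.051) + 226 = 51076/1.122 + 226 ≈ 45748.3 mm ≈ 45.75 m.
Near limit Dn = s·(H − f)/(H + s − 2f) = 28600 × (45748.3 − 226) / (45748.3 + 28600 − 2 × 226) = 28600 × 45522.3 / 73896.3 ≈ 17618 mm.
Far limit Df = s·(H − f)/(H − s) = 28600 × (45748.3 − 226) / (45748.3 − 28600) = 28600 × 45522.3 / 17148.3 ≈ 75922 mm.
Depth of field = Df − Dn = 75922 − 17618 ≈ 58304 mm ≈ 58.3 m.

58.3 m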